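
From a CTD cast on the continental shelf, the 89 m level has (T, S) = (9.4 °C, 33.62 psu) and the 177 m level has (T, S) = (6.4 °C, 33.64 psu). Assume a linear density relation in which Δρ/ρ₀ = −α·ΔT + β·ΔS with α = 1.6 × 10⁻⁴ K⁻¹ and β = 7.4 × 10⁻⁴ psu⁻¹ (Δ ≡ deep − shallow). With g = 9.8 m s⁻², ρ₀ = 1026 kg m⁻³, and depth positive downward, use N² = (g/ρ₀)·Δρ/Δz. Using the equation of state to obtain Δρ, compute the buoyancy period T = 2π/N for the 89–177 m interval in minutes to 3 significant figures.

ΔT = -3.0 K, ΔS = +0.02 psu (deep − shallow).
Δρ/ρ₀ = −αΔT + βΔS = 4.80 × 10⁻⁴ + 1.48 × 10⁻⁵ = 4.948 × 10⁻⁴, so Δρ ≈ 0.5077 kg m⁻³.
N² = (g/ρ₀)·Δρ/Δz = g·(Δρ/ρ₀)/Δz = 9.8 × 4.948 × 10⁻⁴ / 88 = 5.5103 × 10⁻⁵ s⁻².
N = √(5.5103 × 10⁻⁵) = 7.4231 × 10⁻³ rad s⁻¹ → T = 2π/N = 846.44 s = 14.107 min ≈ 14.1 min.

14.1 min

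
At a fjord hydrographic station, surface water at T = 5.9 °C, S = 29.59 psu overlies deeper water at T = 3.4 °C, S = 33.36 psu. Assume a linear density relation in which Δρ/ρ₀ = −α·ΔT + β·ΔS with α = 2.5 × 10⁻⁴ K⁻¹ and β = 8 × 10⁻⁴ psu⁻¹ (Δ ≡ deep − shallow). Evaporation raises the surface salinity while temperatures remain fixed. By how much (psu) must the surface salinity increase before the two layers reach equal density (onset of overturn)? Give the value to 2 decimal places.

Neutral buoyancy requires −α(T_deep − T_surf) + β(S_deep − S_surf′) = 0.
S_surf′ = S_deep − (α/β)·ΔT = 33.36 − (2.5 × 10⁻⁴/8 × 10⁻⁴)·(-2.5) = 34.1412 psu.
Increase required: 34.1412 − 29.59 = 4.5512 psu.

4.55 psu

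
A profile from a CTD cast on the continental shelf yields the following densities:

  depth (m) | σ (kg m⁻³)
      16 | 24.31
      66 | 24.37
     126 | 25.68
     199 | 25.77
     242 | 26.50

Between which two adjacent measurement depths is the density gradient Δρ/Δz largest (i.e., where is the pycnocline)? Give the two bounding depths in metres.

66–126 m

Compute the density gradient over each adjacent pair:
  16–66 m: Δρ/Δz = 0.06/50 = 1.2 × 10⁻³ kg m⁻⁴
  66–126 m: Δρ/Δz = 1.31/60 = 0.022 kg m⁻⁴
  126–199 m: Δρ/Δz = 0.09/73 = 1.2 × 10⁻³ kg m⁻⁴
  199–242 m: Δρ/Δz = 0.73/43 = 0.017 kg m⁻⁴
The largest gradient is in the 66–126 m interval — the pycnocline.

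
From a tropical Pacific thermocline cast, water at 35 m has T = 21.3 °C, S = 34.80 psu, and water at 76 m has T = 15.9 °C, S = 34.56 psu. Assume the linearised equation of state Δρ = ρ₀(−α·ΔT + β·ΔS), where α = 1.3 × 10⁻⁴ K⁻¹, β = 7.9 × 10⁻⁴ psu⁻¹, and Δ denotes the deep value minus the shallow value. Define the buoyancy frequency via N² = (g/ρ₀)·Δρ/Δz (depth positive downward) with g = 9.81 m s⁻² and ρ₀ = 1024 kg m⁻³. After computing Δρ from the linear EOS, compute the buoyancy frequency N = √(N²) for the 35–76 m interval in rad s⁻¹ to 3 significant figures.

0.0111 rad s⁻¹

ΔT = -5.4 K, ΔS = -0.24 psu (deep − shallow).
Δρ/ρ₀ = −αΔT + βΔS = 7.02 × 10⁻⁴ − 1.896 × 10⁻⁴ = 5.124 × 10⁻⁴, so Δρ ≈ 0.5247 kg m⁻³.
N² = (g/ρ₀)·Δρ/Δz = g·(Δρ/ρ₀)/Δz = 9.81 × 5.124 × 10⁻⁴ / 41 = 1.2260 × 10⁻⁴ s⁻².
N = √(1.2260 × 10⁻⁴) = 0.011072 rad s⁻¹ ≈ 0.0111 rad s⁻¹.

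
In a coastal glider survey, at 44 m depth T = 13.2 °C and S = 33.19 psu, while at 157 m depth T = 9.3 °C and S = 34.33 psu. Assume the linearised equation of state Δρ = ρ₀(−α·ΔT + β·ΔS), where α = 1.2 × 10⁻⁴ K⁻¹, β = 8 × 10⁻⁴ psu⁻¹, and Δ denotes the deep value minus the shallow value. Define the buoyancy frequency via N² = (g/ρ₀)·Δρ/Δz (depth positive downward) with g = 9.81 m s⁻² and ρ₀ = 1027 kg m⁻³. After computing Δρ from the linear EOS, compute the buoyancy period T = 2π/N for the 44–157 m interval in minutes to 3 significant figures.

ΔT = -3.9 K, ΔS = +1.14 psu (deep − shallow).
Δρ/ρ₀ = −αΔT + βΔS = 4.68 × 10⁻⁴ + 9.12 × 10⁻⁴ = 1.38 × 10⁻³, so Δρ ≈ 1.417 kg m⁻³.
N² = (g/ρ₀)·Δρ/Δz = g·(Δρ/ρ₀)/Δz = 9.81 × 1.38 × 10⁻³ / 113 = 1.1980 × 10⁻⁴ s⁻².
N = √(1.1980 × 10⁻⁴) = 0.010945 rad s⁻¹ → T = 2π/N = 574.07 s = 9.5678 min ≈ 9.57 min.

9.57 min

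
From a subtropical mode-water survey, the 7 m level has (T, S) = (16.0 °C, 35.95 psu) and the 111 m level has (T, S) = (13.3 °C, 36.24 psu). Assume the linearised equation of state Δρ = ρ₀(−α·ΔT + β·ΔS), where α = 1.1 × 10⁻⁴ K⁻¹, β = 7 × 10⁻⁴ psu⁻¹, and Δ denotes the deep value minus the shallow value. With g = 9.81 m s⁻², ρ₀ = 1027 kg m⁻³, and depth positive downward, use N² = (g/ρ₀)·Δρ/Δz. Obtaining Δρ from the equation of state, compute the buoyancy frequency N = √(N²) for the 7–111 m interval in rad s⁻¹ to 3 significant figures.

ΔT = -2.7 K, ΔS = +0.29 psu (deep − shallow).
Δρ/ρ₀ = −αΔT + βΔS = 2.97 × 10⁻⁴ + 2.03 × 10⁻⁴ = 5.00 × 10⁻⁴, so Δρ ≈ 0.5135 kg m⁻³.
N² = (g/ρ₀)·Δρ/Δz = g·(Δρ/ρ₀)/Δz = 9.81 × 5.00 × 10⁻⁴ / 104 = 4.7163 × 10⁻⁵ s⁻².
N = √(4.7163 × 10⁻⁵) = 6.8675 × 10⁻³ rad s⁻¹ ≈ 6.87 × 10⁻³ rad s⁻¹.

6.87 × 10⁻³ rad s⁻¹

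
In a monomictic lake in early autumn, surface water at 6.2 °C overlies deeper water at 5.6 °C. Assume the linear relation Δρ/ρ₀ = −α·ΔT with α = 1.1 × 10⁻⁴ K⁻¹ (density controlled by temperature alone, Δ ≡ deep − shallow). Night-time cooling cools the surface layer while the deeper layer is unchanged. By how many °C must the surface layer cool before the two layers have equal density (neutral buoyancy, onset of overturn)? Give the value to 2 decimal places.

With temperature the only control, equal density requires T_surf′ = T_deep.
T_surf′ = 5.6 °C.
Cooling required: 6.2 − 5.6 = 0.60 °C.

0.60 °C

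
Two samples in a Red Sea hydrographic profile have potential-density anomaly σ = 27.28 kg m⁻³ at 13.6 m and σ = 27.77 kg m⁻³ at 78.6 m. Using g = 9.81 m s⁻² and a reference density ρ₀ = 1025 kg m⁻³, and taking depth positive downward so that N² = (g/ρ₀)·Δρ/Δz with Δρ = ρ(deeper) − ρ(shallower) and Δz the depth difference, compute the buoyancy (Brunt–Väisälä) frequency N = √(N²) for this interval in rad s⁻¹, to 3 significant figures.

8.49 × 10⁻³ rad s⁻¹

Δρ = 1027.77 − 1027.28 = 0.49 kg m⁻³ over Δz = 78.6 − 13.6 = 65 m.
N² = (9.81/1025) × (0.49/65) = 7.2149 × 10⁻⁵ s⁻².
N = √(7.2149 × 10⁻⁵) = 8.4941 × 10⁻³ rad s⁻¹ ≈ 8.49 × 10⁻³ rad s⁻¹.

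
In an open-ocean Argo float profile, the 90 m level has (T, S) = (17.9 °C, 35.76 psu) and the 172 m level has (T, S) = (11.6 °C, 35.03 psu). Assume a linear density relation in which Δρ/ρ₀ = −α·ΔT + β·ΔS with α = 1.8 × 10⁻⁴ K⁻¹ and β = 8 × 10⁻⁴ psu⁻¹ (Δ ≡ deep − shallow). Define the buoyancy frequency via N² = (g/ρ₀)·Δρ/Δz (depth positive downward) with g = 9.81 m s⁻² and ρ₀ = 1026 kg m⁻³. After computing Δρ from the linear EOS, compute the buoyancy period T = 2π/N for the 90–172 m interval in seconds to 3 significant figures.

775 s

ΔT = -6.3 K, ΔS = -0.73 psu (deep − shallow).
Δρ/ρ₀ = −αΔT + βΔS = 1.134 × 10⁻³ − 5.84 × 10⁻⁴ = 5.50 × 10⁻⁴, so Δρ ≈ 0.5643 kg m⁻³.
N² = (g/ρ₀)·Δρ/Δz = g·(Δρ/ρ₀)/Δz = 9.81 × 5.50 × 10⁻⁴ / 82 = 6.5799 × 10⁻⁵ s⁻².
N = √(6.5799 × 10⁻⁵) = 8.1117 × 10⁻³ rad s⁻¹ → T = 2π/N = 774.58 s ≈ 775 s.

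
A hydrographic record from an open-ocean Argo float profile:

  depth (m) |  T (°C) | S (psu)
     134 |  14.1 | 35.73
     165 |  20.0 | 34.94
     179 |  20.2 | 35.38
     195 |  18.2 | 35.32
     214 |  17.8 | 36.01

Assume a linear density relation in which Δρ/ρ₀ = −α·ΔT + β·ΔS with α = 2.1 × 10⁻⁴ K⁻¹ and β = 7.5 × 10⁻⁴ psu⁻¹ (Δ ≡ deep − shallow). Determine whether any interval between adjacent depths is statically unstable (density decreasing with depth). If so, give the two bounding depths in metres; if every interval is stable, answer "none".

134–165 m

Evaluate Δρ/ρ₀ = −αΔT + βΔS across each adjacent pair:
  134–165 m: −αΔT+βΔS = −(2.1 × 10⁻⁴)(+5.9)+(7.5 × 10⁻⁴)(-0.79) = -1.8 × 10⁻³ → UNSTABLE
  165–179 m: −αΔT+βΔS = −(2.1 × 10⁻⁴)(+0.2)+(7.5 × 10⁻⁴)(+0.44) = 2.9 × 10⁻⁴ → stable
  179–195 m: −αΔT+βΔS = −(2.1 × 10⁻⁴)(-2.0)+(7.5 × 10⁻⁴)(-0.06) = 3.8 × 10⁻⁴ → stable
  195–214 m: −αΔT+βΔS = −(2.1 × 10⁻⁴)(-0.4)+(7.5 × 10⁻⁴)(+0.69) = 6.0 × 10⁻⁴ → stable
The 134–165 m interval has Δρ < 0: lighter water underlies denser water.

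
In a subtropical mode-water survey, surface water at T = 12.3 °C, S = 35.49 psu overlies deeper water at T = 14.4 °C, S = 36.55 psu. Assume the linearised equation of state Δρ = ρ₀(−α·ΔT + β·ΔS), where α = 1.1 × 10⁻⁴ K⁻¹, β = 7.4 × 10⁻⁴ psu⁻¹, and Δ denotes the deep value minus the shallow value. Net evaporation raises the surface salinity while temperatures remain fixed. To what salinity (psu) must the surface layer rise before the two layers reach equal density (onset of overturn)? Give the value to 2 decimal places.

Neutral buoyancy requires −α(T_deep − T_surf) + β(S_deep − S_surf′) = 0.
S_surf′ = S_deep − (α/β)·ΔT = 36.55 − (1.1 × 10⁻⁴/7.4 × 10⁻⁴)·(+2.1) = 36.2378 psu.
Increase required: 36.2378 − 35.49 = 0.7478 psu.

36.24 psu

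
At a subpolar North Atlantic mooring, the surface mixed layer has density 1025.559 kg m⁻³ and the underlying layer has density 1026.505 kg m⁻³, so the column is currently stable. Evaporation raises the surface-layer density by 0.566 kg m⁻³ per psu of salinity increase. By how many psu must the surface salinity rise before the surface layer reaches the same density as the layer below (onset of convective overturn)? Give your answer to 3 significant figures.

1.67 psu

Density deficit of the surface layer: 1026.505 − 1025.559 = 0.946 kg m⁻³.
Required change = 0.946 / 0.566 = 1.67 psu.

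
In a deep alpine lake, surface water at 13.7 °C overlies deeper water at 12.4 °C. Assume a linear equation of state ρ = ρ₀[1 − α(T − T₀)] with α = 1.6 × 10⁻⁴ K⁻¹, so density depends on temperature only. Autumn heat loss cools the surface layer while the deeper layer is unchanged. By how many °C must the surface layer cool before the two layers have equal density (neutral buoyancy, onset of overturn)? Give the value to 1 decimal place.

With temperature the only control, equal density requires T_surf′ = T_deep.
T_surf′ = 12.4 °C.
Cooling required: 13.7 − 12.4 = 1.3 °C.

1.3 °C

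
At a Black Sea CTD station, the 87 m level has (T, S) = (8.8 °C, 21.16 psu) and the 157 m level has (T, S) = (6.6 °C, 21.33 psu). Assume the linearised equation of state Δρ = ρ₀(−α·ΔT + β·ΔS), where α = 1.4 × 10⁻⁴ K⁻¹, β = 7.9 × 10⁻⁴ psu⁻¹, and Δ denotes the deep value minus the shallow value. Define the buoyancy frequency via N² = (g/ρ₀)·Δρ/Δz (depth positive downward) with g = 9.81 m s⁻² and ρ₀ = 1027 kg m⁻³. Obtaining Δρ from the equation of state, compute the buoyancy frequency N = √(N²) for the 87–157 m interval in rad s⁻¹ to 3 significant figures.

7.87 × 10⁻³ rad s⁻¹

ΔT = -2.2 K, ΔS = +0.17 psu (deep − shallow).
Δρ/ρ₀ = −αΔT + βΔS = 3.08 × 10⁻⁴ + 1.343 × 10⁻⁴ = 4.423 × 10⁻⁴, so Δρ ≈ 0.4542 kg m⁻³.
N² = (g/ρ₀)·Δρ/Δz = g·(Δρ/ρ₀)/Δz = 9.81 × 4.423 × 10⁻⁴ / 70 = 6.1985 × 10⁻⁵ s⁻².
N = √(6.1985 × 10⁻⁵) = 7.8731 × 10⁻³ rad s⁻¹ ≈ 7.87 × 10⁻³ rad s⁻¹.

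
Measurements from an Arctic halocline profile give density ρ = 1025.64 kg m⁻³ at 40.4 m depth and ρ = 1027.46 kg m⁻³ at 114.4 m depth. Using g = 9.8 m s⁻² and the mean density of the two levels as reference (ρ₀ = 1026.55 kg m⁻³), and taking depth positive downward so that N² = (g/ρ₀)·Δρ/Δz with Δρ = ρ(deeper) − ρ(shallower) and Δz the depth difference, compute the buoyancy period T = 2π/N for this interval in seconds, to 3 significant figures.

410 s

Δρ = 1027.46 − 1025.64 = 1.82 kg m⁻³ over Δz = 114.4 − 40.4 = 74 m.
N² = (9.8/1026.55) × (1.82/74) = 2.3479 × 10⁻⁴ s⁻².
N = √(2.3479 × 10⁻⁴) = 0.015323 rad s⁻¹, so T = 2π/N = 410.05 s ≈ 410 s.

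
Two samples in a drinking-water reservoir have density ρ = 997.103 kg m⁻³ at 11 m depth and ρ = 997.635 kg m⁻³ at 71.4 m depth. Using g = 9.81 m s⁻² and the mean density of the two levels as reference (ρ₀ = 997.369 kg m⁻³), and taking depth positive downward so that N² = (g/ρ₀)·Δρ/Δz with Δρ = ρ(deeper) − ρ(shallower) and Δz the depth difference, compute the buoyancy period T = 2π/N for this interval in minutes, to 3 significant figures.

Δρ = 997.635 − 997.103 = 0.532 kg m⁻³ over Δz = 71.4 − 11 = 60.4 m.
N² = (9.81/997.369) × (0.532/60.4) = 8.6634 × 10⁻⁵ s⁻².
N = √(8.6634 × 10⁻⁵) = 9.3077 × 10⁻³ rad s⁻¹, so T = 2π/N = 675.05 s = 11.251 min ≈ 11.3 min.

11.3 min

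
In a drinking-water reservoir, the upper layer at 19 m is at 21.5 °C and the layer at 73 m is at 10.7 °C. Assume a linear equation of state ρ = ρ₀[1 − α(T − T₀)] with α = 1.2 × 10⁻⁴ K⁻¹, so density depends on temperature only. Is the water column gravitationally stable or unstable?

ΔT = 10.7 − 21.5 = -10.8 K, so Δρ/ρ₀ = −αΔT = 1.296 × 10⁻³.
Δρ/ρ₀ > 0, so Δρ > 0: deeper water is denser → statically stable.

stable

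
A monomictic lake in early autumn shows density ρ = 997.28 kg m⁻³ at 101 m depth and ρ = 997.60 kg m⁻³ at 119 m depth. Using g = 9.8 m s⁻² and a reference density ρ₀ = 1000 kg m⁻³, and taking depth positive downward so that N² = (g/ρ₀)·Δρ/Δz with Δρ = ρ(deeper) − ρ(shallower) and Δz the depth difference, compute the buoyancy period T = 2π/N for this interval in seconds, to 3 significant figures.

Δρ = 997.60 − 997.28 = 0.32 kg m⁻³ over Δz = 119 − 101 = 18 m.
N² = (9.8/1000) × (0.32/18) = 1.7422 × 10⁻⁴ s⁻².
N = √(1.7422 × 10⁻⁴) = 0.013199 rad s⁻¹, so T = 2π/N = 476.03 s ≈ 476 s.

476 s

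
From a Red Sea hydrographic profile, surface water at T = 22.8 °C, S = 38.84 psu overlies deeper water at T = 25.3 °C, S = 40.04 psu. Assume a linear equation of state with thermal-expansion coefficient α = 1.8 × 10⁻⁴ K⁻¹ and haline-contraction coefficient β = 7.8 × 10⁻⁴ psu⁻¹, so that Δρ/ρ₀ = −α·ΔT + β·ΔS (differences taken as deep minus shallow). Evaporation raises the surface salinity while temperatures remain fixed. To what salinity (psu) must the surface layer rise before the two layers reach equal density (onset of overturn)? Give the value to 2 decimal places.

39.46 psu

Neutral buoyancy requires −α(T_deep − T_surf) + β(S_deep − S_surf′) = 0.
S_surf′ = S_deep − (α/β)·ΔT = 40.04 − (1.8 × 10⁻⁴/7.8 × 10⁻⁴)·(+2.5) = 39.4631 psu.
Increase required: 39.4631 − 38.84 = 0.6231 psu.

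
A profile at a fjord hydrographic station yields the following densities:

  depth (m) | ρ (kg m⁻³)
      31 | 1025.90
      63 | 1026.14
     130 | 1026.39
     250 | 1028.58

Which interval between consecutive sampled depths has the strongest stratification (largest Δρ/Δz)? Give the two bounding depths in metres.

Compute the density gradient over each adjacent pair:
  31–63 m: Δρ/Δz = 0.24/32 = 7.5 × 10⁻³ kg m⁻⁴
  63–130 m: Δρ/Δz = 0.25/67 = 3.7 × 10⁻³ kg m⁻⁴
  130–250 m: Δρ/Δz = 2.19/120 = 0.018 kg m⁻⁴
The largest gradient is in the 130–250 m interval — the pycnocline.

130–250 m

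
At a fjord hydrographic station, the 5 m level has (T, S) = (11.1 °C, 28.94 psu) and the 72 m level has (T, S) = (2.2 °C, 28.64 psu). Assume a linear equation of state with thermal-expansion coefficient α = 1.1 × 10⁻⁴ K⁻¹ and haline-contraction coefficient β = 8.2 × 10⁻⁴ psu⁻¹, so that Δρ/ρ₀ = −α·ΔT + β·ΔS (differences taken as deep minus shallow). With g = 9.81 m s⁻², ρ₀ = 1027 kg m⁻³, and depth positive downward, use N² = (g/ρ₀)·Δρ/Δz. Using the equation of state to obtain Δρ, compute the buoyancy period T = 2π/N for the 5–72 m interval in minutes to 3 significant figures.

10.1 min

ΔT = -8.9 K, ΔS = -0.30 psu (deep − shallow).
Δρ/ρ₀ = −αΔT + βΔS = 9.79 × 10⁻⁴ − 2.46 × 10⁻⁴ = 7.33 × 10⁻⁴, so Δρ ≈ 0.7528 kg m⁻³.
N² = (g/ρ₀)·Δρ/Δz = g·(Δρ/ρ₀)/Δz = 9.81 × 7.33 × 10⁻⁴ / 67 = 1.0732 × 10⁻⁴ s⁻².
N = √(1.0732 × 10⁻⁴) = 0.010360 rad s⁻¹ → T = 2π/N = 606.49 s = 10.108 min ≈ 10.1 min.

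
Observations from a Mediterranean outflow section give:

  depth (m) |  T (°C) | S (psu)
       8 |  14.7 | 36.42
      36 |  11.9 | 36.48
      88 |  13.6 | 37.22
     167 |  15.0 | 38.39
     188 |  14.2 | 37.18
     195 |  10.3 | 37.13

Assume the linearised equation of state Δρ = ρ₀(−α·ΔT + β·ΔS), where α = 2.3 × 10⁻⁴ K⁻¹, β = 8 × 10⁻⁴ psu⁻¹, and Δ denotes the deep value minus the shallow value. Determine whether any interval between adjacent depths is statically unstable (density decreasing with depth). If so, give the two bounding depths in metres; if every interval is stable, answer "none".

Evaluate Δρ/ρ₀ = −αΔT + βΔS across each adjacent pair:
  8–36 m: −αΔT+βΔS = −(2.3 × 10⁻⁴)(-2.8)+(8 × 10⁻⁴)(+0.06) = 6.9 × 10⁻⁴ → stable
  36–88 m: −αΔT+βΔS = −(2.3 × 10⁻⁴)(+1.7)+(8 × 10⁻⁴)(+0.74) = 2.0 × 10⁻⁴ → stable
  88–167 m: −αΔT+βΔS = −(2.3 × 10⁻⁴)(+1.4)+(8 × 10⁻⁴)(+1.17) = 6.1 × 10⁻⁴ → stable
  167–188 m: −αΔT+βΔS = −(2.3 × 10⁻⁴)(-0.8)+(8 × 10⁻⁴)(-1.21) = -7.8 × 10⁻⁴ → UNSTABLE
  188–195 m: −αΔT+βΔS = −(2.3 × 10⁻⁴)(-3.9)+(8 × 10⁻⁴)(-0.05) = 8.6 × 10⁻⁴ → stable
The 167–188 m interval has Δρ < 0: lighter water underlies denser water.

167–188 m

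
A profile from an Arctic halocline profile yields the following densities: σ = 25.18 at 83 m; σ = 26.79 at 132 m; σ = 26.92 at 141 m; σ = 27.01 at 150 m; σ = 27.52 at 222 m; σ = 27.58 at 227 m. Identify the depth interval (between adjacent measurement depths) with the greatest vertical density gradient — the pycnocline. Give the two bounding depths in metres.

83–132 m

Compute the density gradient over each adjacent pair:
  83–132 m: Δρ/Δz = 1.61/49 = 0.033 kg m⁻⁴
  132–141 m: Δρ/Δz = 0.13/9 = 0.014 kg m⁻⁴
  141–150 m: Δρ/Δz = 0.09/9 = 0.010 kg m⁻⁴
  150–222 m: Δρ/Δz = 0.51/72 = 7.1 × 10⁻³ kg m⁻⁴
  222–227 m: Δρ/Δz = 0.06/5 = 0.012 kg m⁻⁴
The largest gradient is in the 83–132 m interval — the pycnocline.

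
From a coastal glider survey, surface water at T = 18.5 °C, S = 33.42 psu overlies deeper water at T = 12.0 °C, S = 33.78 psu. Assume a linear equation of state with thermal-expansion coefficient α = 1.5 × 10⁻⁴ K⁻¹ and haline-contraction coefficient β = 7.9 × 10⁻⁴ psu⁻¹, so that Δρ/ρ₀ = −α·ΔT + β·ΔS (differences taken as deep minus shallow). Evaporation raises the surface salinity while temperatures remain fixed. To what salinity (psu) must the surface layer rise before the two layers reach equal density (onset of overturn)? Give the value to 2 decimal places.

Neutral buoyancy requires −α(T_deep − T_surf) + β(S_deep − S_surf′) = 0.
S_surf′ = S_deep − (α/β)·ΔT = 33.78 − (1.5 × 10⁻⁴/7.9 × 10⁻⁴)·(-6.5) = 35.0142 psu.
Increase required: 35.0142 − 33.42 = 1.5942 psu.

35.01 psu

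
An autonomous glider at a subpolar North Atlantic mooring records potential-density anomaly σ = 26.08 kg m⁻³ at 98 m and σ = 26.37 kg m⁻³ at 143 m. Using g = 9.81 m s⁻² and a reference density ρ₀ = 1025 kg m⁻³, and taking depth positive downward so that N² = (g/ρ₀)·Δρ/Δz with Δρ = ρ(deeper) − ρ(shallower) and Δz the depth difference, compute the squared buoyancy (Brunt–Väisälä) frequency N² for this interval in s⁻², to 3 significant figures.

Δρ = 1026.37 − 1026.08 = 0.29 kg m⁻³ over Δz = 143 − 98 = 45 m.
N² = (9.81/1025) × (0.29/45) = 6.1678 × 10⁻⁵ s⁻² ≈ 6.17 × 10⁻⁵ s⁻².

6.17 × 10⁻⁵ s⁻²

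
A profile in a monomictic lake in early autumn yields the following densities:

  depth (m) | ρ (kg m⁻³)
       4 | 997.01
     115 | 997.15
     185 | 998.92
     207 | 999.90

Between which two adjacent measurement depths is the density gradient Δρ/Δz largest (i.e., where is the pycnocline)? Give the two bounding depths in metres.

185–207 m

Compute the density gradient over each adjacent pair:
  4–115 m: Δρ/Δz = 0.14/111 = 1.3 × 10⁻³ kg m⁻⁴
  115–185 m: Δρ/Δz = 1.77/70 = 0.025 kg m⁻⁴
  185–207 m: Δρ/Δz = 0.98/22 = 0.045 kg m⁻⁴
The largest gradient is in the 185–207 m interval — the pycnocline.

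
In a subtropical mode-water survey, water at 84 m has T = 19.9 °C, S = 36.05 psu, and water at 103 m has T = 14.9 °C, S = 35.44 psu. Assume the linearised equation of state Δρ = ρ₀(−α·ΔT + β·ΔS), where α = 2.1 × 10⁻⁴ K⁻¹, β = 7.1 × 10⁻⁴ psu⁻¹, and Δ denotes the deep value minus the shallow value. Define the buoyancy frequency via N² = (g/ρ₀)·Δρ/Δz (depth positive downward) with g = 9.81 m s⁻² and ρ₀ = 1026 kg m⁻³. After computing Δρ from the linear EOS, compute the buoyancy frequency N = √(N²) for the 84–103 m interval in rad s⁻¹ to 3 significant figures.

ΔT = -5.0 K, ΔS = -0.61 psu (deep − shallow).
Δρ/ρ₀ = −αΔT + βΔS = 1.05 × 10⁻³ − 4.331 × 10⁻⁴ = 6.169 × 10⁻⁴, so Δρ ≈ 0.6329 kg m⁻³.
N² = (g/ρ₀)·Δρ/Δz = g·(Δρ/ρ₀)/Δz = 9.81 × 6.169 × 10⁻⁴ / 19 = 3.1852 × 10⁻⁴ s⁻².
N = √(3.1852 × 10⁻⁴) = 0.017847 rad s⁻¹ ≈ 0.0178 rad s⁻¹.

0.0178 rad s⁻¹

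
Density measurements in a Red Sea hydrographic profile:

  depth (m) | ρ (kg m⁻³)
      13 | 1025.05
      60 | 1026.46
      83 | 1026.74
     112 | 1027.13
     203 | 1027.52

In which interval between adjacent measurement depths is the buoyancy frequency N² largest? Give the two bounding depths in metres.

Compute the density gradient over each adjacent pair:
  13–60 m: Δρ/Δz = 1.41/47 = 0.030 kg m⁻⁴
  60–83 m: Δρ/Δz = 0.28/23 = 0.012 kg m⁻⁴
  83–112 m: Δρ/Δz = 0.39/29 = 0.013 kg m⁻⁴
  112–203 m: Δρ/Δz = 0.39/91 = 4.3 × 10⁻³ kg m⁻⁴
The largest gradient is in the 13–60 m interval — the pycnocline.

13–60 m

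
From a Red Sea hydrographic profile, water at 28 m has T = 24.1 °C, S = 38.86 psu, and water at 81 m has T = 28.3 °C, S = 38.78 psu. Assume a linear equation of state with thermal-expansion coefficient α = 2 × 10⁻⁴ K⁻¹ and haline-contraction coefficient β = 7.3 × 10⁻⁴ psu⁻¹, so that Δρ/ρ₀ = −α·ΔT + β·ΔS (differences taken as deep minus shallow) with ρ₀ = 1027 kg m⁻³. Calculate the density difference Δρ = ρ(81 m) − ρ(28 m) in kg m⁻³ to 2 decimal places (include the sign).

-0.92 kg m⁻³

ΔT = +4.2 K, ΔS = -0.08 psu (deep − shallow).
Δρ/ρ₀ = −(2 × 10⁻⁴)(+4.2) + (7.3 × 10⁻⁴)(-0.08) = -8.984 × 10⁻⁴.
Δρ = 1027 × (-8.984 × 10⁻⁴) = -0.92 kg m⁻³.
Negative Δρ: lighter below, statically unstable.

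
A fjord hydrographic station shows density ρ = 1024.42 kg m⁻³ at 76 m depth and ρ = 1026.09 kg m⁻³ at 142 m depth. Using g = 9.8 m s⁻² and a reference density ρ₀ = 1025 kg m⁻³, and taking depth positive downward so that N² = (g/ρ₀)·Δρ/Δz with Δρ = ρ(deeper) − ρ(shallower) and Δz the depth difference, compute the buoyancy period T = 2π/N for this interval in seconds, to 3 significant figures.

404 s

Δρ = 1026.09 − 1024.42 = 1.67 kg m⁻³ over Δz = 142 − 76 = 66 m.
N² = (9.8/1025) × (1.67/66) = 2.4192 × 10⁻⁴ s⁻².
N = √(2.4192 × 10⁻⁴) = 0.015554 rad s⁻¹, so T = 2π/N = 403.96 s ≈ 404 s.
Since Δρ > 0 the layer is stably stratified.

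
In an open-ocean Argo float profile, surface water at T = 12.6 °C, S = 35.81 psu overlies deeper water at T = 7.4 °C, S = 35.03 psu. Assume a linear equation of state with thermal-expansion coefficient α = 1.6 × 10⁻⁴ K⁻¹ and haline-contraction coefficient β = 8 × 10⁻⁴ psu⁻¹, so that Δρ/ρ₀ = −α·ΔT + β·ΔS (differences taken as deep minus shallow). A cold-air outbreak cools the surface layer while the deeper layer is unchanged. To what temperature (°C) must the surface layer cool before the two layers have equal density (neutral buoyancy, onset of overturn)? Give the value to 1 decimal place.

11.3 °C

Neutral buoyancy requires Δρ = 0, i.e. −α(T_deep − T_surf′) + β(S_deep − S_surf) = 0.
T_surf′ = T_deep − (β/α)·ΔS = 7.4 − (8 × 10⁻⁴/1.6 × 10⁻⁴)·(-0.78) = 11.300 °C.
Cooling required: 12.6 − (11.300) = 1.300 °C.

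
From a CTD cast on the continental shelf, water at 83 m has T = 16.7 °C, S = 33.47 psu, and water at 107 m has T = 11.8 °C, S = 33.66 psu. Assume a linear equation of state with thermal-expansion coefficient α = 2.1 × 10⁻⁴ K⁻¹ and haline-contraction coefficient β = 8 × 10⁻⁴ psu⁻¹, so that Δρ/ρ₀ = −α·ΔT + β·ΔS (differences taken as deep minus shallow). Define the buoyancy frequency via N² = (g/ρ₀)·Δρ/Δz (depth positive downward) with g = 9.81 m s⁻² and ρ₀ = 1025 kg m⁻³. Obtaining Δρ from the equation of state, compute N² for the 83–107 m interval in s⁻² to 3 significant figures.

ΔT = -4.9 K, ΔS = +0.19 psu (deep − shallow).
Δρ/ρ₀ = −αΔT + βΔS = 1.029 × 10⁻³ + 1.52 × 10⁻⁴ = 1.181 × 10⁻³, so Δρ ≈ 1.211 kg m⁻³.
N² = (g/ρ₀)·Δρ/Δz = g·(Δρ/ρ₀)/Δz = 9.81 × 1.181 × 10⁻³ / 24 = 4.8273 × 10⁻⁴ s⁻² ≈ 4.83 × 10⁻⁴ s⁻².

4.83 × 10⁻⁴ s⁻²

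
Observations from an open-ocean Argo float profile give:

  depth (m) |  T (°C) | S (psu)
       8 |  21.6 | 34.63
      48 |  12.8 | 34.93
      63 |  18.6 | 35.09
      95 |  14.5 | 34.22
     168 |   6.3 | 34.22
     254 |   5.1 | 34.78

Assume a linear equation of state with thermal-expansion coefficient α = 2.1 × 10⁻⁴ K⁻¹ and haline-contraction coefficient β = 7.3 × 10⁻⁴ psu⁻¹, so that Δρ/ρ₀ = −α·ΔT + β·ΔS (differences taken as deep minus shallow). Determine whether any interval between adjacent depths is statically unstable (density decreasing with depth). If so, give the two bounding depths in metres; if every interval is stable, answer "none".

48–63 m

Evaluate Δρ/ρ₀ = −αΔT + βΔS across each adjacent pair:
  8–48 m: −αΔT+βΔS = −(2.1 × 10⁻⁴)(-8.8)+(7.3 × 10⁻⁴)(+0.30) = 2.1 × 10⁻³ → stable
  48–63 m: −αΔT+βΔS = −(2.1 × 10⁻⁴)(+5.8)+(7.3 × 10⁻⁴)(+0.16) = -1.1 × 10⁻³ → UNSTABLE
  63–95 m: −αΔT+βΔS = −(2.1 × 10⁻⁴)(-4.1)+(7.3 × 10⁻⁴)(-0.87) = 2.3 × 10⁻⁴ → stable
  95–168 m: −αΔT+βΔS = −(2.1 × 10⁻⁴)(-8.2)+(7.3 × 10⁻⁴)(+0.00) = 1.7 × 10⁻³ → stable
  168–254 m: −αΔT+βΔS = −(2.1 × 10⁻⁴)(-1.2)+(7.3 × 10⁻⁴)(+0.56) = 6.6 × 10⁻⁴ → stable
The 48–63 m interval has Δρ < 0: lighter water underlies denser water.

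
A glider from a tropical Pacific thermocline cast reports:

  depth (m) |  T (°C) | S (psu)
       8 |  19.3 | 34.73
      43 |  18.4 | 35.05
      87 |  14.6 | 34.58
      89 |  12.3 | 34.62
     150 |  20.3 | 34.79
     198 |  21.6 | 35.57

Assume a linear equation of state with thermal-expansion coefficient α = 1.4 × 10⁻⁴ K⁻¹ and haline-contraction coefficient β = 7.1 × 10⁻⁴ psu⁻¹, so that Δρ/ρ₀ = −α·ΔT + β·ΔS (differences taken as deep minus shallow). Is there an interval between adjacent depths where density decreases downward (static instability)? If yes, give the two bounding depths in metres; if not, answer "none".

89–150 m

Evaluate Δρ/ρ₀ = −αΔT + βΔS across each adjacent pair:
  8–43 m: −αΔT+βΔS = −(1.4 × 10⁻⁴)(-0.9)+(7.1 × 10⁻⁴)(+0.32) = 3.5 × 10⁻⁴ → stable
  43–87 m: −αΔT+βΔS = −(1.4 × 10⁻⁴)(-3.8)+(7.1 × 10⁻⁴)(-0.47) = 2.0 × 10⁻⁴ → stable
  87–89 m: −αΔT+βΔS = −(1.4 × 10⁻⁴)(-2.3)+(7.1 × 10⁻⁴)(+0.04) = 3.5 × 10⁻⁴ → stable
  89–150 m: −αΔT+βΔS = −(1.4 × 10⁻⁴)(+8.0)+(7.1 × 10⁻⁴)(+0.17) = -1.0 × 10⁻³ → UNSTABLE
  150–198 m: −αΔT+βΔS = −(1.4 × 10⁻⁴)(+1.3)+(7.1 × 10⁻⁴)(+0.78) = 3.7 × 10⁻⁴ → stable
The 89–150 m interval has Δρ < 0: lighter water underlies denser water.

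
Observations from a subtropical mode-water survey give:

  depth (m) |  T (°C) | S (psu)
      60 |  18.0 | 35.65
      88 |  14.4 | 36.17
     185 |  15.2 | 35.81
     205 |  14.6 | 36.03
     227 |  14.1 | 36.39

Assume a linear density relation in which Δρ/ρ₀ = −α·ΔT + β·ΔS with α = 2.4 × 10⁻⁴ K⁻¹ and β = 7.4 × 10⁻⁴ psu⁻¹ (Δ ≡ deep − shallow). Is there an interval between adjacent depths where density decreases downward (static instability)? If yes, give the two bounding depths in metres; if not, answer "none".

88–185 m

Evaluate Δρ/ρ₀ = −αΔT + βΔS across each adjacent pair:
  60–88 m: −αΔT+βΔS = −(2.4 × 10⁻⁴)(-3.6)+(7.4 × 10⁻⁴)(+0.52) = 1.2 × 10⁻³ → stable
  88–185 m: −αΔT+βΔS = −(2.4 × 10⁻⁴)(+0.8)+(7.4 × 10⁻⁴)(-0.36) = -4.6 × 10⁻⁴ → UNSTABLE
  185–205 m: −αΔT+βΔS = −(2.4 × 10⁻⁴)(-0.6)+(7.4 × 10⁻⁴)(+0.22) = 3.1 × 10⁻⁴ → stable
  205–227 m: −αΔT+βΔS = −(2.4 × 10⁻⁴)(-0.5)+(7.4 × 10⁻⁴)(+0.36) = 3.9 × 10⁻⁴ → stable
The 88–185 m interval has Δρ < 0: lighter water underlies denser water.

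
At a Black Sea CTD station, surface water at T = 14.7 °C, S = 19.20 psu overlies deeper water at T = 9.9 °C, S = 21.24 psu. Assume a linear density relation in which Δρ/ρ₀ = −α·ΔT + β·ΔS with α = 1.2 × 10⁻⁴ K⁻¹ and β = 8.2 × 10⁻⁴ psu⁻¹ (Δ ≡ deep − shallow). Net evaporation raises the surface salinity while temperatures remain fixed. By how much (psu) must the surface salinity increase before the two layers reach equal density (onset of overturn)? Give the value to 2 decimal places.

Neutral buoyancy requires −α(T_deep − T_surf) + β(S_deep − S_surf′) = 0.
S_surf′ = S_deep − (α/β)·ΔT = 21.24 − (1.2 × 10⁻⁴/8.2 × 10⁻⁴)·(-4.8) = 21.9424 psu.
Increase required: 21.9424 − 19.20 = 2.7424 psu.

2.74 psu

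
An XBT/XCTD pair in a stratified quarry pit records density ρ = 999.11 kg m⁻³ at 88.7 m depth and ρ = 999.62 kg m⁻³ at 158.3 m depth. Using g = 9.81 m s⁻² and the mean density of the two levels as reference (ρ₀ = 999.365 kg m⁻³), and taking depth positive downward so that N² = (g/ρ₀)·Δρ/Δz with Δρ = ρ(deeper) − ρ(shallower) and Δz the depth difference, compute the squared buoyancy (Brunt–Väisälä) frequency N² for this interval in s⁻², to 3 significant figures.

7.19 × 10⁻⁵ s⁻²

Δρ = 999.62 − 999.11 = 0.51 kg m⁻³ over Δz = 158.3 − 88.7 = 69.6 m.
N² = (9.81/999.365) × (0.51/69.6) = 7.1929 × 10⁻⁵ s⁻² ≈ 7.19 × 10⁻⁵ s⁻².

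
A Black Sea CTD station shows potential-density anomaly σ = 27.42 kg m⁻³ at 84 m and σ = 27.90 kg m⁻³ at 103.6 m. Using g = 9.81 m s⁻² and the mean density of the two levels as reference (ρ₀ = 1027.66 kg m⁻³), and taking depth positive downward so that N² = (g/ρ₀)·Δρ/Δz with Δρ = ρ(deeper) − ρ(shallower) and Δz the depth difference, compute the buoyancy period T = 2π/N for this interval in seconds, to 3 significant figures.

Δρ = 1027.90 − 1027.42 = 0.48 kg m⁻³ over Δz = 103.6 − 84 = 19.6 m.
N² = (9.81/1027.66) × (0.48/19.6) = 2.3378 × 10⁻⁴ s⁻².
N = √(2.3378 × 10⁻⁴) = 0.015290 rad s⁻¹, so T = 2π/N = 410.93 s ≈ 411 s.

411 s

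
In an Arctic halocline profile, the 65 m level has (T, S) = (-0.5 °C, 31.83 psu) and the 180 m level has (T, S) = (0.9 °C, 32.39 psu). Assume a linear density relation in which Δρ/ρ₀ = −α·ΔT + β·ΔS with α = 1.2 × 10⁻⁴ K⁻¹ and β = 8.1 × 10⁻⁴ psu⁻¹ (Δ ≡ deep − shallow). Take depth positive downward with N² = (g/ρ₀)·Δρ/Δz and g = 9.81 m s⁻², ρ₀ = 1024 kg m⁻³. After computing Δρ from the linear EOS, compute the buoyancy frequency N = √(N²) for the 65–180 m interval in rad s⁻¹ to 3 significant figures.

ΔT = +1.4 K, ΔS = +0.56 psu (deep − shallow).
Δρ/ρ₀ = −αΔT + βΔS = -1.68 × 10⁻⁴ + 4.536 × 10⁻⁴ = 2.856 × 10⁻⁴, so Δρ ≈ 0.2925 kg m⁻³.
N² = (g/ρ₀)·Δρ/Δz = g·(Δρ/ρ₀)/Δz = 9.81 × 2.856 × 10⁻⁴ / 115 = 2.4363 × 10⁻⁵ s⁻².
N = √(2.4363 × 10⁻⁵) = 4.9359 × 10⁻³ rad s⁻¹ ≈ 4.94 × 10⁻³ rad s⁻¹.

4.94 × 10⁻³ rad s⁻¹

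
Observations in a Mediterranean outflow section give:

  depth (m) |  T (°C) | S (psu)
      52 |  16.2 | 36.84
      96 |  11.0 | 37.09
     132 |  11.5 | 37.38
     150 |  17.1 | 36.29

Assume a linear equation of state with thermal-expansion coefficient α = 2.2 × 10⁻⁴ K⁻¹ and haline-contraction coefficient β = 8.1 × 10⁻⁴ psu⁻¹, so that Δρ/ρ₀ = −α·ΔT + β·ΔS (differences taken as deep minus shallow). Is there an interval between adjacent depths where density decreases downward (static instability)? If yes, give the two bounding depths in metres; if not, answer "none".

Evaluate Δρ/ρ₀ = −αΔT + βΔS across each adjacent pair:
  52–96 m: −αΔT+βΔS = −(2.2 × 10⁻⁴)(-5.2)+(8.1 × 10⁻⁴)(+0.25) = 1.3 × 10⁻³ → stable
  96–132 m: −αΔT+βΔS = −(2.2 × 10⁻⁴)(+0.5)+(8.1 × 10⁻⁴)(+0.29) = 1.2 × 10⁻⁴ → stable
  132–150 m: −αΔT+βΔS = −(2.2 × 10⁻⁴)(+5.6)+(8.1 × 10⁻⁴)(-1.09) = -2.1 × 10⁻³ → UNSTABLE
The 132–150 m interval has Δρ < 0: lighter water underlies denser water.

132–150 m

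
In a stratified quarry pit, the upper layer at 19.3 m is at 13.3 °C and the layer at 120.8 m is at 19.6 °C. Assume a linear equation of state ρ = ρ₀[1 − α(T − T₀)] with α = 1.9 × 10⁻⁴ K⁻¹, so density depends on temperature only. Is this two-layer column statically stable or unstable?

ΔT = 19.6 − 13.3 = +6.3 K, so Δρ/ρ₀ = −αΔT = -1.197 × 10⁻³.
Δρ/ρ₀ < 0, so Δρ < 0: deeper water is lighter → statically unstable; the column would overturn.

unstable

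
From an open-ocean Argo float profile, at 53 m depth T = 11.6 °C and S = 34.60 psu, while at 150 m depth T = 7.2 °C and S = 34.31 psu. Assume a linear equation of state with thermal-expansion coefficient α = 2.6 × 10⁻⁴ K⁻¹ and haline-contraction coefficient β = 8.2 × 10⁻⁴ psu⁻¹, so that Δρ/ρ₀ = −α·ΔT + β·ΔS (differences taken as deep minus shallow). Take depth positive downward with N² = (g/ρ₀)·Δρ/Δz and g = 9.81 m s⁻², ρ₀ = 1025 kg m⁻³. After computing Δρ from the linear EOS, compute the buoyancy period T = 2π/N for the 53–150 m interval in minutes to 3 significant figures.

ΔT = -4.4 K, ΔS = -0.29 psu (deep − shallow).
Δρ/ρ₀ = −αΔT + βΔS = 1.144 × 10⁻³ − 2.378 × 10⁻⁴ = 9.062 × 10⁻⁴, so Δρ ≈ 0.9289 kg m⁻³.
N² = (g/ρ₀)·Δρ/Δz = g·(Δρ/ρ₀)/Δz = 9.81 × 9.062 × 10⁻⁴ / 97 = 9.1648 × 10⁻⁵ s⁻².
N = √(9.1648 × 10⁻⁵) = 9.5733 × 10⁻³ rad s⁻¹ → T = 2π/N = 656.32 s = 10.939 min ≈ 10.9 min.

10.9 min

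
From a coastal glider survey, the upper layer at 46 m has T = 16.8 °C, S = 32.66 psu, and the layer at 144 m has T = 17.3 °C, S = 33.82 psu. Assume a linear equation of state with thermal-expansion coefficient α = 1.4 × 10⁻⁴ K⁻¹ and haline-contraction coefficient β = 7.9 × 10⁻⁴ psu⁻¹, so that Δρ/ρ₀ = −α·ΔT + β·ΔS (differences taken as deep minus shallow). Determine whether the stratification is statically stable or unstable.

ΔT = 17.3 − 16.8 = +0.5 K and ΔS = 33.82 − 32.66 = +1.16 psu (deep − shallow).
−αΔT = -7.00 × 10⁻⁵; βΔS = 9.164 × 10⁻⁴; sum Δρ/ρ₀ = 8.464 × 10⁻⁴.
Δρ/ρ₀ > 0, so Δρ > 0: deeper water is denser → statically stable.

stable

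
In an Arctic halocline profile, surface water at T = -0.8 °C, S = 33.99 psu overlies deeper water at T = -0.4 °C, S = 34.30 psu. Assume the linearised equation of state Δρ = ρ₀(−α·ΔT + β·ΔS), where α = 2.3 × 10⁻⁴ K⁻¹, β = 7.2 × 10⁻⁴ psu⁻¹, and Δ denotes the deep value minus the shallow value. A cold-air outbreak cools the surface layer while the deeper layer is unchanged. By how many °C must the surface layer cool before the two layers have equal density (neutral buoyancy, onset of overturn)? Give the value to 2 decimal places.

0.57 °C

Neutral buoyancy requires Δρ = 0, i.e. −α(T_deep − T_surf′) + β(S_deep − S_surf) = 0.
T_surf′ = T_deep − (β/α)·ΔS = -0.4 − (7.2 × 10⁻⁴/2.3 × 10⁻⁴)·(+0.31) = -1.3704 °C.
Cooling required: -0.8 − (-1.3704) = 0.5704 °C.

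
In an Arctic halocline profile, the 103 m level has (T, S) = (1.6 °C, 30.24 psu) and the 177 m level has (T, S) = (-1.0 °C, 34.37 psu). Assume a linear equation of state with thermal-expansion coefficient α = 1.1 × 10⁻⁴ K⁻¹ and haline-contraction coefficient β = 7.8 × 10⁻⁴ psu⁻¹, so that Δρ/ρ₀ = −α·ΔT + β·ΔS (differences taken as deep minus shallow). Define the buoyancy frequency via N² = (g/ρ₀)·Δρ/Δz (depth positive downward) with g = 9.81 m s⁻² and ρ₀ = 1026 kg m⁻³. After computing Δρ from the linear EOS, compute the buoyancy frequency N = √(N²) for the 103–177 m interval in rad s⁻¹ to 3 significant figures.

0.0216 rad s⁻¹

ΔT = -2.6 K, ΔS = +4.13 psu (deep − shallow).
Δρ/ρ₀ = −αΔT + βΔS = 2.86 × 10⁻⁴ + 3.2214 × 10⁻³ = 3.5074 × 10⁻³, so Δρ ≈ 3.599 kg m⁻³.
N² = (g/ρ₀)·Δρ/Δz = g·(Δρ/ρ₀)/Δz = 9.81 × 3.5074 × 10⁻³ / 74 = 4.6497 × 10⁻⁴ s⁻².
N = √(4.6497 × 10⁻⁴) = 0.021563 rad s⁻¹ ≈ 0.0216 rad s⁻¹.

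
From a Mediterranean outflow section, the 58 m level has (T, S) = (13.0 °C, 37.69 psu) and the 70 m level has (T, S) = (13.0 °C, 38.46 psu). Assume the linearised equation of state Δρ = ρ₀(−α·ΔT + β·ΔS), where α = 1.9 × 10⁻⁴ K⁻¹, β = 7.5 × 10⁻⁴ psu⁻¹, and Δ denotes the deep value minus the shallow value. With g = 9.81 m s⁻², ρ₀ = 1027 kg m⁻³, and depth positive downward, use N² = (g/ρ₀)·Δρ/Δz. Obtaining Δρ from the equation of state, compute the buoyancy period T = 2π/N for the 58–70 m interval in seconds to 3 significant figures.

ΔT = +0.0 K, ΔS = +0.77 psu (deep − shallow).
Δρ/ρ₀ = −αΔT + βΔS = 0 + 5.775 × 10⁻⁴ = 5.775 × 10⁻⁴, so Δρ ≈ 0.5931 kg m⁻³.
N² = (g/ρ₀)·Δρ/Δz = g·(Δρ/ρ₀)/Δz = 9.81 × 5.775 × 10⁻⁴ / 12 = 4.7211 × 10⁻⁴ s⁻².
N = √(4.7211 × 10⁻⁴) = 0.021728 rad s⁻¹ → T = 2π/N = 289.17 s ≈ 289 s.

289 s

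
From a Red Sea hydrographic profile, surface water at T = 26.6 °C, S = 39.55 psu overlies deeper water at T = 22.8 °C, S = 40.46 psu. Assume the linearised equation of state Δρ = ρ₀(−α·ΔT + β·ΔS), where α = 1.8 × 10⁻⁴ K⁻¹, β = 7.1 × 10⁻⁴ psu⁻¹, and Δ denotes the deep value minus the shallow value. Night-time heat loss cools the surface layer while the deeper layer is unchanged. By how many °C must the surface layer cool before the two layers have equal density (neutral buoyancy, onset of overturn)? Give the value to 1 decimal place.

Neutral buoyancy requires Δρ = 0, i.e. −α(T_deep − T_surf′) + β(S_deep − S_surf) = 0.
T_surf′ = T_deep − (β/α)·ΔS = 22.8 − (7.1 × 10⁻⁴/1.8 × 10⁻⁴)·(+0.91) = 19.211 °C.
Cooling required: 26.6 − (19.211) = 7.389 °C.

7.4 °C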